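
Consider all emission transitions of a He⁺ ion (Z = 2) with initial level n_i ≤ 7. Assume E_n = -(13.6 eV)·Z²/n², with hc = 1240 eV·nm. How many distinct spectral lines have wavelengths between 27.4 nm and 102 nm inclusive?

Enumerate all n_i → n_f pairs with 1 ≤ n_f < n_i ≤ 7 and compute λ = 1240 / [13.6·4·(1/n_f² − 1/n_i²)].
Lines falling in [27.4, 102] nm: 2→1 (30.39 nm), 7→2 (99.28 nm).

2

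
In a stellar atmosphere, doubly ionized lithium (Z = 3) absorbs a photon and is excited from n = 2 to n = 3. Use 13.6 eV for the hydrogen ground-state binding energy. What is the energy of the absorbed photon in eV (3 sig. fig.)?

The Bohr energies scale as Z², so for Z = 3: E_n = −122.4/n² eV.
E_3 = −122.4/9 = −13.60 eV and E_2 = −122.4/4 = −30.60 eV.
The photon energy is |E_3 − E_2| = 17.0 eV.

17.0 eV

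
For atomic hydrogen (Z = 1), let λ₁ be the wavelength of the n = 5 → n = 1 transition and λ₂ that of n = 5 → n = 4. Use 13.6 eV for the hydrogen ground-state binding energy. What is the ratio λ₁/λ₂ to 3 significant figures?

0.0234

λ ∝ 1/ΔE ∝ 1/(1/n_f² − 1/n_i²), and the Z² and hc factors cancel in the ratio.
λ₁/λ₂ = (1/4² − 1/5²)/(1/1² − 1/5²) = 0.02250/0.9600 = 0.0234.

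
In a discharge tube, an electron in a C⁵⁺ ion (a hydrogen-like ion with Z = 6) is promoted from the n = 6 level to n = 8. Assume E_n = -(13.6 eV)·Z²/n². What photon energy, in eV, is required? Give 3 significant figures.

5.95 eV

The Bohr energies scale as Z², so for Z = 6: E_n = −489.6/n² eV.
E_8 = −489.6/64 = −7.650 eV and E_6 = −489.6/36 = −13.60 eV.
The photon energy is |E_8 − E_6| = 5.95 eV.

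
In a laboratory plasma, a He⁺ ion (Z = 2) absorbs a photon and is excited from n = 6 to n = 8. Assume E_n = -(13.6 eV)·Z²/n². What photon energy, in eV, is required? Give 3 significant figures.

The Bohr energies scale as Z², so for Z = 2: E_n = −54.40/n² eV.
E_8 = −54.40/64 = −0.8500 eV and E_6 = −54.40/36 = −1.511 eV.
The photon energy is |E_8 − E_6| = 0.661 eV.

0.661 eV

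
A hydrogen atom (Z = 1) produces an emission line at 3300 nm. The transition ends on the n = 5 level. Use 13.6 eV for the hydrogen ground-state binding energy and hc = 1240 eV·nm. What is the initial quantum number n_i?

The photon energy is ΔE = hc/λ = 1240 / 3300 = 0.3758 eV.
With Z = 1, ΔE = 13.60 × (1/n_f² − 1/n_i²), so 1/n_f² − 1/n_i² = 0.02763.
With n_f = 5: 1/n_i² = 1/25 − 0.02763 = 0.01237, so n_i ≈ 8.99.

n_i = 9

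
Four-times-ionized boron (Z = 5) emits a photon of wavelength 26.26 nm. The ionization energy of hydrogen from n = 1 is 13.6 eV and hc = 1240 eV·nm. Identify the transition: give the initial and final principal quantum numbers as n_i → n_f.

n_i = 3, n_f = 2

The photon energy is ΔE = hc/λ = 1240 / 26.26 = 47.22 eV.
With Z = 5, ΔE = 340.0 × (1/n_f² − 1/n_i²), so 1/n_f² − 1/n_i² = 0.1389.
Trying n_f = 2 gives 1/n_i² = 0.1111, i.e. n_i ≈ 3; this pair matches.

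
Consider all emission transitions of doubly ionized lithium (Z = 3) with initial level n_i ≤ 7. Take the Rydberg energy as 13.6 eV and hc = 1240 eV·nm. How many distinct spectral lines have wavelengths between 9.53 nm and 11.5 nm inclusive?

Enumerate all n_i → n_f pairs with 1 ≤ n_f < n_i ≤ 7 and compute λ = 1240 / [13.6·9·(1/n_f² − 1/n_i²)].
Lines falling in [9.53, 11.5] nm: 7→1 (10.34 nm), 6→1 (10.42 nm), 5→1 (10.55 nm), 4→1 (10.81 nm), 3→1 (11.40 nm).

5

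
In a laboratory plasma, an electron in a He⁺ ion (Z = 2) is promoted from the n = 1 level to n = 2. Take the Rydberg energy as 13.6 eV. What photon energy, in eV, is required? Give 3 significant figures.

40.8 eV

The Bohr energies scale as Z², so for Z = 2: E_n = −54.40/n² eV.
E_2 = −54.40/4 = −13.60 eV and E_1 = −54.40/1 = −54.40 eV.
The photon energy is |E_2 − E_1| = 40.8 eV.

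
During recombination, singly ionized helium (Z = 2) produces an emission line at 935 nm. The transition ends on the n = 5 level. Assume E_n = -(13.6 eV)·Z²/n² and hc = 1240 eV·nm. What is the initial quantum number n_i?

The photon energy is ΔE = hc/λ = 1240 / 935 = 1.326 eV.
With Z = 2, ΔE = 54.40 × (1/n_f² − 1/n_i²), so 1/n_f² − 1/n_i² = 0.02438.
With n_f = 5: 1/n_i² = 1/25 − 0.02438 = 0.01562, so n_i ≈ 8.00.

n_i = 8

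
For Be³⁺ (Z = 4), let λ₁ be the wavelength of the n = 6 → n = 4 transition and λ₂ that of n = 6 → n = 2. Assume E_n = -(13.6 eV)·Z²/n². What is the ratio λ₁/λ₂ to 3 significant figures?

λ ∝ 1/ΔE ∝ 1/(1/n_f² − 1/n_i²), and the Z² and hc factors cancel in the ratio.
λ₁/λ₂ = (1/2² − 1/6²)/(1/4² − 1/6²) = 0.2222/0.03472 = 6.40.

6.40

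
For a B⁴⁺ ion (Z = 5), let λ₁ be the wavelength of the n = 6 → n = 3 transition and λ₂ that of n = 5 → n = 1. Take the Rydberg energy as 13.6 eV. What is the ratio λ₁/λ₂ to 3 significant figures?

11.5

λ ∝ 1/ΔE ∝ 1/(1/n_f² − 1/n_i²), and the Z² and hc factors cancel in the ratio.
λ₁/λ₂ = (1/1² − 1/5²)/(1/3² − 1/6²) = 0.9600/0.08333 = 11.5.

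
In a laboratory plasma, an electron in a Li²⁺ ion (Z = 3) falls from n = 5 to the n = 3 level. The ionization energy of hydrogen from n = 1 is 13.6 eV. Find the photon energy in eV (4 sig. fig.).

8.704 eV

The Bohr energies scale as Z², so for Z = 3: E_n = −122.4/n² eV.
E_5 = −122.4/25 = −4.896 eV and E_3 = −122.4/9 = −13.60 eV.
The photon energy is |E_5 − E_3| = 8.704 eV.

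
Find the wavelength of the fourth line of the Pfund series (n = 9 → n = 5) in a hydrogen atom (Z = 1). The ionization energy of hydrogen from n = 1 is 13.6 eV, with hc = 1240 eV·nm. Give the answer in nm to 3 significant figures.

The Pfund series terminates on n_f = 5; the fourth line has n_i = 5+4 = 9.
ΔE = 13.60 × (1/5² − 1/9²) = 0.3761 eV.
λ = 1240 / 0.3761 = 3300 nm.

3300 nm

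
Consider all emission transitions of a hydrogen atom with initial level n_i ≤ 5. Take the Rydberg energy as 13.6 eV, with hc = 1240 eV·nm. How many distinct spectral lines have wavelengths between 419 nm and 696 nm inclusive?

Enumerate all n_i → n_f pairs with 1 ≤ n_f < n_i ≤ 5 and compute λ = 1240 / [13.6·1·(1/n_f² − 1/n_i²)].
Lines falling in [419, 696] nm: 5→2 (434.2 nm), 4→2 (486.3 nm), 3→2 (656.5 nm).

3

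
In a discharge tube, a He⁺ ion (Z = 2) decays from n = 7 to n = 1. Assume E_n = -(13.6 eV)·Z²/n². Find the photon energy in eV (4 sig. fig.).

53.29 eV

The Bohr energies scale as Z², so for Z = 2: E_n = −54.40/n² eV.
E_7 = −54.40/49 = −1.110 eV and E_1 = −54.40/1 = −54.40 eV.
The photon energy is |E_7 − E_1| = 53.29 eV.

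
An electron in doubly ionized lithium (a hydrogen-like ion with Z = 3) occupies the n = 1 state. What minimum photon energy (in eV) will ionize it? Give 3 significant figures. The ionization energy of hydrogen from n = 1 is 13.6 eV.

E_n = −13.6 Z²/n² = −122.4/n² eV for Z = 3.
E_1 = −122.4/1 = −122 eV, so ionization (to E = 0) requires 122 eV.

122 eV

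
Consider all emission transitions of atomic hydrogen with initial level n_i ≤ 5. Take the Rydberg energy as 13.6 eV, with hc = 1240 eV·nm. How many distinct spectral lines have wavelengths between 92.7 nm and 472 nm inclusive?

5

Enumerate all n_i → n_f pairs with 1 ≤ n_f < n_i ≤ 5 and compute λ = 1240 / [13.6·1·(1/n_f² − 1/n_i²)].
Lines falling in [92.7, 472] nm: 5→1 (94.98 nm), 4→1 (97.25 nm), 3→1 (102.6 nm), 2→1 (121.6 nm), 5→2 (434.2 nm).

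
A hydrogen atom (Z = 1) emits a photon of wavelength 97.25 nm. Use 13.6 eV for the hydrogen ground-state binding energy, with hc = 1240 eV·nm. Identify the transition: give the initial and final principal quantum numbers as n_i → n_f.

n_i = 4, n_f = 1

The photon energy is ΔE = hc/λ = 1240 / 97.25 = 12.75 eV.
With Z = 1, ΔE = 13.60 × (1/n_f² − 1/n_i²), so 1/n_f² − 1/n_i² = 0.9375.
Trying n_f = 1 gives 1/n_i² = 0.06245, i.e. n_i ≈ 4; this pair matches.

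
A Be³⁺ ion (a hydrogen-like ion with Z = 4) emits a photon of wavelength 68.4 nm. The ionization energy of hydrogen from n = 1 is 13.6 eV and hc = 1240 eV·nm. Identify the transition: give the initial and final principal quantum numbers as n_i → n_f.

The photon energy is ΔE = hc/λ = 1240 / 68.4 = 18.13 eV.
With Z = 4, ΔE = 217.6 × (1/n_f² − 1/n_i²), so 1/n_f² − 1/n_i² = 0.08331.
Trying n_f = 3 gives 1/n_i² = 0.02780, i.e. n_i ≈ 6; this pair matches.

n_i = 6, n_f = 3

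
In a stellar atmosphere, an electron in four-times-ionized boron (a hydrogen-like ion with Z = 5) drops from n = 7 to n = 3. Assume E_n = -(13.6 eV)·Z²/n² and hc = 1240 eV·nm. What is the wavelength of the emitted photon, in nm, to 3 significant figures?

For Z = 5 the level energies scale as Z², so the effective Rydberg energy is 13.6 × 25 = 340.0 eV.
ΔE = 340.0 × (1/3² − 1/7²) = 340.0 × 0.09070 = 30.84 eV.
λ = hc/ΔE = 1240 / 30.84 = 40.2 nm.

40.2 nm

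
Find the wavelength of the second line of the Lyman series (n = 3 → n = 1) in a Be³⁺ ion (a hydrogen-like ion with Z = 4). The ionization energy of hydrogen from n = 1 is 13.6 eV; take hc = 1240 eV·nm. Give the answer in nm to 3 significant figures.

The Lyman series terminates on n_f = 1; the second line has n_i = 1+2 = 3.
ΔE = 217.6 × (1/1² − 1/3²) = 193.4 eV.
λ = 1240 / 193.4 = 6.41 nm.

6.41 nm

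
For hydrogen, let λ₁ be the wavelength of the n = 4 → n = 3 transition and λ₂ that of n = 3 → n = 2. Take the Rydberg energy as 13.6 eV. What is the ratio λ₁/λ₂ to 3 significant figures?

λ ∝ 1/ΔE ∝ 1/(1/n_f² − 1/n_i²), and the Z² and hc factors cancel in the ratio.
λ₁/λ₂ = (1/2² − 1/3²)/(1/3² − 1/4²) = 0.1389/0.04861 = 2.86.

2.86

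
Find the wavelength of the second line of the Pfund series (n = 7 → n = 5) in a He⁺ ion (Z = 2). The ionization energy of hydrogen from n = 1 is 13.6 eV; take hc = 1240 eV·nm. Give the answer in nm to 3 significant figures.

1160 nm

The Pfund series terminates on n_f = 5; the second line has n_i = 5+2 = 7.
ΔE = 54.40 × (1/5² − 1/7²) = 1.066 eV.
λ = 1240 / 1.066 = 1160 nm.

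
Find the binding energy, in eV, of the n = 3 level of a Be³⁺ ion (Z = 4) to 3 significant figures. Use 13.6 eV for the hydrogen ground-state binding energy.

24.2 eV

E_n = −13.6 Z²/n² = −217.6/n² eV for Z = 4.
E_3 = −217.6/9 = −24.2 eV, so ionization (to E = 0) requires 24.2 eV.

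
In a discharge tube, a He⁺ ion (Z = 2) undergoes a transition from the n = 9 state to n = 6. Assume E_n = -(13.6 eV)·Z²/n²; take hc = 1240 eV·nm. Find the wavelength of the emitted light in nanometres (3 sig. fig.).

For Z = 2 the level energies scale as Z², so the effective Rydberg energy is 13.6 × 4 = 54.40 eV.
ΔE = 54.40 × (1/6² − 1/9²) = 54.40 × 0.01543 = 0.8395 eV.
λ = hc/ΔE = 1240 / 0.8395 = 1480 nm.

1480 nm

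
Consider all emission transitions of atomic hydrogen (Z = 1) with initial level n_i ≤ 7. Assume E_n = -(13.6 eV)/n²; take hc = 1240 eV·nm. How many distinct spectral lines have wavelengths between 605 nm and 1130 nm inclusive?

Enumerate all n_i → n_f pairs with 1 ≤ n_f < n_i ≤ 7 and compute λ = 1240 / [13.6·1·(1/n_f² − 1/n_i²)].
Lines falling in [605, 1130] nm: 3→2 (656.5 nm), 7→3 (1005 nm), 6→3 (1094 nm).

3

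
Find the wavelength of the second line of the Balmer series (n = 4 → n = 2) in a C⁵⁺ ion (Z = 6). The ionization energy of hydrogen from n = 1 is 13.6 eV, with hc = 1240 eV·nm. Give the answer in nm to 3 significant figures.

The Balmer series terminates on n_f = 2; the second line has n_i = 2+2 = 4.
ΔE = 489.6 × (1/2² − 1/4²) = 91.80 eV.
λ = 1240 / 91.80 = 13.5 nm.

13.5 nm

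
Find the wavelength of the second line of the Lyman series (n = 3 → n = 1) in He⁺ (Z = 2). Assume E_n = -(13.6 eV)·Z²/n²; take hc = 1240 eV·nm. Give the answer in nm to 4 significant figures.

The Lyman series terminates on n_f = 1; the second line has n_i = 1+2 = 3.
ΔE = 54.40 × (1/1² − 1/3²) = 48.36 eV.
λ = 1240 / 48.36 = 25.64 nm.

25.64 nm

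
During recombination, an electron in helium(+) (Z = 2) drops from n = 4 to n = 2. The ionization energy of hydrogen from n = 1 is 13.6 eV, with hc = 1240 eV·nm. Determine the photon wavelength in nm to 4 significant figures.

For Z = 2 the level energies scale as Z², so the effective Rydberg energy is 13.6 × 4 = 54.40 eV.
ΔE = 54.40 × (1/2² − 1/4²) = 54.40 × 0.1875 = 10.20 eV.
λ = hc/ΔE = 1240 / 10.20 = 121.6 nm.

121.6 nm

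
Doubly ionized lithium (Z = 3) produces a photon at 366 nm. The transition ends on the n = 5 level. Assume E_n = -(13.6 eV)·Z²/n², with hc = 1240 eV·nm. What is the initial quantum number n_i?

n_i = 9

The photon energy is ΔE = hc/λ = 1240 / 366 = 3.388 eV.
With Z = 3, ΔE = 122.4 × (1/n_f² − 1/n_i²), so 1/n_f² − 1/n_i² = 0.02768.
With n_f = 5: 1/n_i² = 1/25 − 0.02768 = 0.01232, so n_i ≈ 9.01.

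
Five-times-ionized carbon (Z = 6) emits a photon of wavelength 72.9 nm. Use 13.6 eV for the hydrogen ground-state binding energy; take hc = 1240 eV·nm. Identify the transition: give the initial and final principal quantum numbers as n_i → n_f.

The photon energy is ΔE = hc/λ = 1240 / 72.9 = 17.01 eV.
With Z = 6, ΔE = 489.6 × (1/n_f² − 1/n_i²), so 1/n_f² − 1/n_i² = 0.03474.
Trying n_f = 4 gives 1/n_i² = 0.02776, i.e. n_i ≈ 6; this pair matches.

n_i = 6, n_f = 4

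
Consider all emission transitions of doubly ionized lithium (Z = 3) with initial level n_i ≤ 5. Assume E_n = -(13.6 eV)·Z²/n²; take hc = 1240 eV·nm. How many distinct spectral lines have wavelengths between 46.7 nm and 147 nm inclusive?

Enumerate all n_i → n_f pairs with 1 ≤ n_f < n_i ≤ 5 and compute λ = 1240 / [13.6·9·(1/n_f² − 1/n_i²)].
Lines falling in [46.7, 147] nm: 5→2 (48.24 nm), 4→2 (54.03 nm), 3→2 (72.94 nm), 5→3 (142.5 nm).

4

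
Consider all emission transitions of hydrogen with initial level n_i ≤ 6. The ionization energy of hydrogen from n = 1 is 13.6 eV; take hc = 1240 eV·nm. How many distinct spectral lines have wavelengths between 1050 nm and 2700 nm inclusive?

Enumerate all n_i → n_f pairs with 1 ≤ n_f < n_i ≤ 6 and compute λ = 1240 / [13.6·1·(1/n_f² − 1/n_i²)].
Lines falling in [1050, 2700] nm: 6→3 (1094 nm), 5→3 (1282 nm), 4→3 (1876 nm), 6→4 (2626 nm).

4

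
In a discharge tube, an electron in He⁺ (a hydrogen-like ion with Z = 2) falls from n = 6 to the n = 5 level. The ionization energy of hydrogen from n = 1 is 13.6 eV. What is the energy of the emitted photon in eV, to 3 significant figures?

The Bohr energies scale as Z², so for Z = 2: E_n = −54.40/n² eV.
E_6 = −54.40/36 = −1.511 eV and E_5 = −54.40/25 = −2.176 eV.
The photon energy is |E_6 − E_5| = 0.665 eV.

0.665 eV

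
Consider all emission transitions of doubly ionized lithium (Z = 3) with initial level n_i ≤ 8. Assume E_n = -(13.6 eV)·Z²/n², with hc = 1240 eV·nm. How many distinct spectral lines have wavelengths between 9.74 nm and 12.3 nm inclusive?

Enumerate all n_i → n_f pairs with 1 ≤ n_f < n_i ≤ 8 and compute λ = 1240 / [13.6·9·(1/n_f² − 1/n_i²)].
Lines falling in [9.74, 12.3] nm: 8→1 (10.29 nm), 7→1 (10.34 nm), 6→1 (10.42 nm), 5→1 (10.55 nm), 4→1 (10.81 nm), 3→1 (11.40 nm).

6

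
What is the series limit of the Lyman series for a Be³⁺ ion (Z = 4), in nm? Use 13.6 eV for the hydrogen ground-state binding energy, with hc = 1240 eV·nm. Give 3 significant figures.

5.70 nm

The Lyman series has lower level n_f = 1; the series limit corresponds to n_i → ∞.
ΔE_max = 13.6 × 16 / 1² = 217.6 eV.
λ_min = 1240 / 217.6 = 5.70 nm.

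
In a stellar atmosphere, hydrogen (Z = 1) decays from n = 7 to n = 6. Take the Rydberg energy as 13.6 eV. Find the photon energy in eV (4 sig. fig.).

0.1002 eV

E_7 = −13.60/49 = −0.2776 eV and E_6 = −13.60/36 = −0.3778 eV.
The photon energy is |E_7 − E_6| = 0.1002 eV.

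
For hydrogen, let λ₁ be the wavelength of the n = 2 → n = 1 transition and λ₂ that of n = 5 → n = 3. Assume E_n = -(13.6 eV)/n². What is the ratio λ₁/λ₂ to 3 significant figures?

0.0948

λ ∝ 1/ΔE ∝ 1/(1/n_f² − 1/n_i²), and the Z² and hc factors cancel in the ratio.
λ₁/λ₂ = (1/3² − 1/5²)/(1/1² − 1/2²) = 0.07111/0.7500 = 0.0948.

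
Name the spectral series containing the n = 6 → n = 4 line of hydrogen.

The series is set by the lower level: n_f = 4 is the Brackett series.

Brackett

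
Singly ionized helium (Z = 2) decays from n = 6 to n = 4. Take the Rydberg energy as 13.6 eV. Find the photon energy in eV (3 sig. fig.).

1.89 eV

The Bohr energies scale as Z², so for Z = 2: E_n = −54.40/n² eV.
E_6 = −54.40/36 = −1.511 eV and E_4 = −54.40/16 = −3.400 eV.
The photon energy is |E_6 − E_4| = 1.89 eV.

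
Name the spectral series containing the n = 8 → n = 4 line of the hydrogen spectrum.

Brackett

The series is set by the lower level: n_f = 4 is the Brackett series.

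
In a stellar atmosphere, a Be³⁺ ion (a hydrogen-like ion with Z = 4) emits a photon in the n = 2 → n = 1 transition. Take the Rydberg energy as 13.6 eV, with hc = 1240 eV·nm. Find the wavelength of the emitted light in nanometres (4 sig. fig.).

7.598 nm

For Z = 4 the level energies scale as Z², so the effective Rydberg energy is 13.6 × 16 = 217.6 eV.
ΔE = 217.6 × (1/1² − 1/2²) = 217.6 × 0.7500 = 163.2 eV.
λ = hc/ΔE = 1240 / 163.2 = 7.598 nm.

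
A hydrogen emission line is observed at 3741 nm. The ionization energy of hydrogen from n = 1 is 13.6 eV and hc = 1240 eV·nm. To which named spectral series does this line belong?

ΔE = 1240/3741 = 0.3315 eV.
This matches 13.6 × (1/5² − 1/8²), so n_f = 5: the Pfund series.

Pfund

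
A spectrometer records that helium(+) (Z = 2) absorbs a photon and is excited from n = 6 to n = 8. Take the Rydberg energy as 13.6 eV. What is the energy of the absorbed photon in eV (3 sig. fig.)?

0.661 eV

The Bohr energies scale as Z², so for Z = 2: E_n = −54.40/n² eV.
E_8 = −54.40/64 = −0.8500 eV and E_6 = −54.40/36 = −1.511 eV.
The photon energy is |E_8 − E_6| = 0.661 eV.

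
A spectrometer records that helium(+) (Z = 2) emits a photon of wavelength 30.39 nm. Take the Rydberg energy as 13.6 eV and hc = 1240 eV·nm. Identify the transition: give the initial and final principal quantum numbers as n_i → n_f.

The photon energy is ΔE = hc/λ = 1240 / 30.39 = 40.80 eV.
With Z = 2, ΔE = 54.40 × (1/n_f² − 1/n_i²), so 1/n_f² − 1/n_i² = 0.7501.
Trying n_f = 1 gives 1/n_i² = 0.2499, i.e. n_i ≈ 2; this pair matches.

n_i = 2, n_f = 1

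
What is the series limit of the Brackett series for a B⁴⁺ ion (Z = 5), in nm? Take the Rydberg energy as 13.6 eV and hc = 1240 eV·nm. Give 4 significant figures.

58.35 nm

The Brackett series has lower level n_f = 4; the series limit corresponds to n_i → ∞.
ΔE_max = 13.6 × 25 / 4² = 21.25 eV.
λ_min = 1240 / 21.25 = 58.35 nm.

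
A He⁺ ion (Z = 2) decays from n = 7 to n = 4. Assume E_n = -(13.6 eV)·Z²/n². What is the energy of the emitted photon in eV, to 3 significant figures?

The Bohr energies scale as Z², so for Z = 2: E_n = −54.40/n² eV.
E_7 = −54.40/49 = −1.110 eV and E_4 = −54.40/16 = −3.400 eV.
The photon energy is |E_7 − E_4| = 2.29 eV.

2.29 eV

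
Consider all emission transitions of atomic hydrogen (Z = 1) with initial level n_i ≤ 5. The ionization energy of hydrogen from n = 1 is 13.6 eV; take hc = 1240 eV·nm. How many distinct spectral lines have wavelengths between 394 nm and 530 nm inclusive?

2

Enumerate all n_i → n_f pairs with 1 ≤ n_f < n_i ≤ 5 and compute λ = 1240 / [13.6·1·(1/n_f² − 1/n_i²)].
Lines falling in [394, 530] nm: 5→2 (434.2 nm), 4→2 (486.3 nm).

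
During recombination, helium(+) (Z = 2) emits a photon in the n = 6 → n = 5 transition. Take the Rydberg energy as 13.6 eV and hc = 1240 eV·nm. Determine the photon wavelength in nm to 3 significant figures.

1860 nm

For Z = 2 the level energies scale as Z², so the effective Rydberg energy is 13.6 × 4 = 54.40 eV.
ΔE = 54.40 × (1/5² − 1/6²) = 54.40 × 0.01222 = 0.6649 eV.
λ = hc/ΔE = 1240 / 0.6649 = 1860 nm.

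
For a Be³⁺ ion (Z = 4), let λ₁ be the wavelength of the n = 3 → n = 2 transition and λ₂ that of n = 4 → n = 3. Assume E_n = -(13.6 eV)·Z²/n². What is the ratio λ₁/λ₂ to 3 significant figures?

λ ∝ 1/ΔE ∝ 1/(1/n_f² − 1/n_i²), and the Z² and hc factors cancel in the ratio.
λ₁/λ₂ = (1/3² − 1/4²)/(1/2² − 1/3²) = 0.04861/0.1389 = 0.350.

0.350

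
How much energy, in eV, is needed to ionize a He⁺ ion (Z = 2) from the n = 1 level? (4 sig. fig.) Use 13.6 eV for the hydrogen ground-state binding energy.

54.40 eV

E_n = −13.6 Z²/n² = −54.40/n² eV for Z = 2.
E_1 = −54.40/1 = −54.40 eV, so ionization (to E = 0) requires 54.40 eV.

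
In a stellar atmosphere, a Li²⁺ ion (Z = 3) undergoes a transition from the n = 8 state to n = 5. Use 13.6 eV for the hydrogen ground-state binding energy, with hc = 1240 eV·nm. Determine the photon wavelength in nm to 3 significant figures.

For Z = 3 the level energies scale as Z², so the effective Rydberg energy is 13.6 × 9 = 122.4 eV.
ΔE = 122.4 × (1/5² − 1/8²) = 122.4 × 0.02438 = 2.984 eV.
λ = hc/ΔE = 1240 / 2.984 = 416 nm.

416 nm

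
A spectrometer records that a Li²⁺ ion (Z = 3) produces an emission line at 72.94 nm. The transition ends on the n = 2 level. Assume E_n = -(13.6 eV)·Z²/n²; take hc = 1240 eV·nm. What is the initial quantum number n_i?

The photon energy is ΔE = hc/λ = 1240 / 72.94 = 17.00 eV.
With Z = 3, ΔE = 122.4 × (1/n_f² − 1/n_i²), so 1/n_f² − 1/n_i² = 0.1389.
With n_f = 2: 1/n_i² = 1/4 − 0.1389 = 0.1111, so n_i ≈ 3.00.

n_i = 3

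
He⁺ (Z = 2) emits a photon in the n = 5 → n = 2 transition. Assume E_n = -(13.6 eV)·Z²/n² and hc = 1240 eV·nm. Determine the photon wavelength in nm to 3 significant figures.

For Z = 2 the level energies scale as Z², so the effective Rydberg energy is 13.6 × 4 = 54.40 eV.
ΔE = 54.40 × (1/2² − 1/5²) = 54.40 × 0.2100 = 11.42 eV.
λ = hc/ΔE = 1240 / 11.42 = 109 nm.

109 nm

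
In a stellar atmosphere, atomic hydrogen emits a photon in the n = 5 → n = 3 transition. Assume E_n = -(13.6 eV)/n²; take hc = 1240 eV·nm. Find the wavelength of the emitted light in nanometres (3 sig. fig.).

ΔE = 13.60 × (1/3² − 1/5²) = 13.60 × 0.07111 = 0.9671 eV.
λ = hc/ΔE = 1240 / 0.9671 = 1280 nm.
This line belongs to the Paschen series.

1280 nm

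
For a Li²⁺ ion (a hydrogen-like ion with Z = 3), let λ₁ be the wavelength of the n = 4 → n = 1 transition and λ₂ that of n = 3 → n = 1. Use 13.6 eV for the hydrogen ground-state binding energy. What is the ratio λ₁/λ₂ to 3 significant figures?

0.948

λ ∝ 1/ΔE ∝ 1/(1/n_f² − 1/n_i²), and the Z² and hc factors cancel in the ratio.
λ₁/λ₂ = (1/1² − 1/3²)/(1/1² − 1/4²) = 0.8889/0.9375 = 0.948.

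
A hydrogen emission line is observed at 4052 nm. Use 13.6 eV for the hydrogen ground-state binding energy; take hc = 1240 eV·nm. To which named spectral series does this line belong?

Brackett

ΔE = 1240/4052 = 0.3060 eV.
This matches 13.6 × (1/4² − 1/5²), so n_f = 4: the Brackett series.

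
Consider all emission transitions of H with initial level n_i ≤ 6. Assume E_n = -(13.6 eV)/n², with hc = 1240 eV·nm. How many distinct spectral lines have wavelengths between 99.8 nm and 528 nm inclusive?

Enumerate all n_i → n_f pairs with 1 ≤ n_f < n_i ≤ 6 and compute λ = 1240 / [13.6·1·(1/n_f² − 1/n_i²)].
Lines falling in [99.8, 528] nm: 3→1 (102.6 nm), 2→1 (121.6 nm), 6→2 (410.3 nm), 5→2 (434.2 nm), 4→2 (486.3 nm).

5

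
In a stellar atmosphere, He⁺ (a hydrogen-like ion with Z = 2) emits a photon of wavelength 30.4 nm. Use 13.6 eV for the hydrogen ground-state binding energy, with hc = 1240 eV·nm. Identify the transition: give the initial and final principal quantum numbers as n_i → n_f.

n_i = 2, n_f = 1

The photon energy is ΔE = hc/λ = 1240 / 30.4 = 40.79 eV.
With Z = 2, ΔE = 54.40 × (1/n_f² − 1/n_i²), so 1/n_f² − 1/n_i² = 0.7498.
Trying n_f = 1 gives 1/n_i² = 0.2502, i.e. n_i ≈ 2; this pair matches.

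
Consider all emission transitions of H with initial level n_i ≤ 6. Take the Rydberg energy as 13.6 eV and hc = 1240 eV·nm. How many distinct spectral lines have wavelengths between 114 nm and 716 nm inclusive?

5

Enumerate all n_i → n_f pairs with 1 ≤ n_f < n_i ≤ 6 and compute λ = 1240 / [13.6·1·(1/n_f² − 1/n_i²)].
Lines falling in [114, 716] nm: 2→1 (121.6 nm), 6→2 (410.3 nm), 5→2 (434.2 nm), 4→2 (486.3 nm), 3→2 (656.5 nm).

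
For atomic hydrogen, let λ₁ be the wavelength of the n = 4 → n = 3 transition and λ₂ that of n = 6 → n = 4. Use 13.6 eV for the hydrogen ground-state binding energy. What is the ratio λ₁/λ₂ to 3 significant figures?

λ ∝ 1/ΔE ∝ 1/(1/n_f² − 1/n_i²), and the Z² and hc factors cancel in the ratio.
λ₁/λ₂ = (1/4² − 1/6²)/(1/3² − 1/4²) = 0.03472/0.04861 = 0.714.

0.714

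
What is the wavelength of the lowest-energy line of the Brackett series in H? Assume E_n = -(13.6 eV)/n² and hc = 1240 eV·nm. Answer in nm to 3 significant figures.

4050 nm

The Brackett series terminates on n_f = 4; the first line has n_i = 4+1 = 5.
ΔE = 13.60 × (1/4² − 1/5²) = 0.3060 eV.
λ = 1240 / 0.3060 = 4050 nm.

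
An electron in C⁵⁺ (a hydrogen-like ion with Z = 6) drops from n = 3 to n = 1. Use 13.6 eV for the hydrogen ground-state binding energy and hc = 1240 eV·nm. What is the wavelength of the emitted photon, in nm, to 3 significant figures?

2.85 nm

For Z = 6 the level energies scale as Z², so the effective Rydberg energy is 13.6 × 36 = 489.6 eV.
ΔE = 489.6 × (1/1² − 1/3²) = 489.6 × 0.8889 = 435.2 eV.
λ = hc/ΔE = 1240 / 435.2 = 2.85 nm.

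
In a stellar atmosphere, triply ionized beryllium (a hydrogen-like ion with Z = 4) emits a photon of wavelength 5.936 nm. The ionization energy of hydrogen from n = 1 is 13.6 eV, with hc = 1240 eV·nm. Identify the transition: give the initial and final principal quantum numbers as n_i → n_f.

The photon energy is ΔE = hc/λ = 1240 / 5.936 = 208.9 eV.
With Z = 4, ΔE = 217.6 × (1/n_f² − 1/n_i²), so 1/n_f² − 1/n_i² = 0.9600.
Trying n_f = 1 gives 1/n_i² = 0.04001, i.e. n_i ≈ 5; this pair matches.

n_i = 5, n_f = 1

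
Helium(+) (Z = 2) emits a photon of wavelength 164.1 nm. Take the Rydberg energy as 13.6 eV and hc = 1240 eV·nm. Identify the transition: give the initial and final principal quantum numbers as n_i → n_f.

The photon energy is ΔE = hc/λ = 1240 / 164.1 = 7.556 eV.
With Z = 2, ΔE = 54.40 × (1/n_f² − 1/n_i²), so 1/n_f² − 1/n_i² = 0.1389.
Trying n_f = 2 gives 1/n_i² = 0.1111, i.e. n_i ≈ 3; this pair matches.

n_i = 3, n_f = 2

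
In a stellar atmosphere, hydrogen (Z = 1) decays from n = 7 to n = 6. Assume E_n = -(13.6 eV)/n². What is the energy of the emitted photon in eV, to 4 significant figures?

E_7 = −13.60/49 = −0.2776 eV and E_6 = −13.60/36 = −0.3778 eV.
The photon energy is |E_7 − E_6| = 0.1002 eV.

0.1002 eV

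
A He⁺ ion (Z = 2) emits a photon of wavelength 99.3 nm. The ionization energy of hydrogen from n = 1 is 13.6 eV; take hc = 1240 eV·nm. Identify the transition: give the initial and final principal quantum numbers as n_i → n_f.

The photon energy is ΔE = hc/λ = 1240 / 99.3 = 12.49 eV.
With Z = 2, ΔE = 54.40 × (1/n_f² − 1/n_i²), so 1/n_f² − 1/n_i² = 0.2295.
Trying n_f = 2 gives 1/n_i² = 0.02045, i.e. n_i ≈ 7; this pair matches.

n_i = 7, n_f = 2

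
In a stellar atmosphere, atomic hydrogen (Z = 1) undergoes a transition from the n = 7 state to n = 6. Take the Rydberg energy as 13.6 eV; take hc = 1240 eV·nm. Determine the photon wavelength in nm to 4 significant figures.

ΔE = 13.60 × (1/6² − 1/7²) = 13.60 × 0.007370 = 0.1002 eV.
λ = hc/ΔE = 1240 / 0.1002 = 12370 nm.

12370 nm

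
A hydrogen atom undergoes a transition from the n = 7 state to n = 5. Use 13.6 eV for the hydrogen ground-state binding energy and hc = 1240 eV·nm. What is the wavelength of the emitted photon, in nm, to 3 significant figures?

4650 nm

ΔE = 13.60 × (1/5² − 1/7²) = 13.60 × 0.01959 = 0.2664 eV.
λ = hc/ΔE = 1240 / 0.2664 = 4650 nm.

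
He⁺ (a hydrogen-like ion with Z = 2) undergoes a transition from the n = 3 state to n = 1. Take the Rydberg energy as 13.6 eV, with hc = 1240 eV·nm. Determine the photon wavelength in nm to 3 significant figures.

25.6 nm

For Z = 2 the level energies scale as Z², so the effective Rydberg energy is 13.6 × 4 = 54.40 eV.
ΔE = 54.40 × (1/1² − 1/3²) = 54.40 × 0.8889 = 48.36 eV.
λ = hc/ΔE = 1240 / 48.36 = 25.6 nm.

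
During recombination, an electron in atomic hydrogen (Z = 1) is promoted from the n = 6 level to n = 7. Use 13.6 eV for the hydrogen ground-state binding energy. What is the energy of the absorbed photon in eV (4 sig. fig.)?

0.1002 eV

E_7 = −13.60/49 = −0.2776 eV and E_6 = −13.60/36 = −0.3778 eV.
The photon energy is |E_7 − E_6| = 0.1002 eV.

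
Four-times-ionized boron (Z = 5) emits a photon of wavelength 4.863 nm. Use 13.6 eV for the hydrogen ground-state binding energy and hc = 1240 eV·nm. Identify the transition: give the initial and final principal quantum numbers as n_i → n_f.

The photon energy is ΔE = hc/λ = 1240 / 4.863 = 255.0 eV.
With Z = 5, ΔE = 340.0 × (1/n_f² − 1/n_i²), so 1/n_f² − 1/n_i² = 0.7500.
Trying n_f = 1 gives 1/n_i² = 0.2500, i.e. n_i ≈ 2; this pair matches.

n_i = 2, n_f = 1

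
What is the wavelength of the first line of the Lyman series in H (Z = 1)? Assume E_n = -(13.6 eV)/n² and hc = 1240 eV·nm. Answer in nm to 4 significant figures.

121.6 nm

The Lyman series terminates on n_f = 1; the first line has n_i = 1+1 = 2.
ΔE = 13.60 × (1/1² − 1/2²) = 10.20 eV.
λ = 1240 / 10.20 = 121.6 nm.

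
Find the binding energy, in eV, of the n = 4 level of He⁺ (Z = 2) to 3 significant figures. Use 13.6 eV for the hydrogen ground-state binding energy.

3.40 eV

E_n = −13.6 Z²/n² = −54.40/n² eV for Z = 2.
E_4 = −54.40/16 = −3.40 eV, so ionization (to E = 0) requires 3.40 eV.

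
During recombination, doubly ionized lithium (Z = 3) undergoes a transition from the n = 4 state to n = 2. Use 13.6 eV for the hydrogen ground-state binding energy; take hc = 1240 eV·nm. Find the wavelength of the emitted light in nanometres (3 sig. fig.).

54.0 nm

For Z = 3 the level energies scale as Z², so the effective Rydberg energy is 13.6 × 9 = 122.4 eV.
ΔE = 122.4 × (1/2² − 1/4²) = 122.4 × 0.1875 = 22.95 eV.
λ = hc/ΔE = 1240 / 22.95 = 54.0 nm.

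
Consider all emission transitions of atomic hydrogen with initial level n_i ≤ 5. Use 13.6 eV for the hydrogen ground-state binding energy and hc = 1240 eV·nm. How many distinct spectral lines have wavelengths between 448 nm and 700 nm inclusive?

2

Enumerate all n_i → n_f pairs with 1 ≤ n_f < n_i ≤ 5 and compute λ = 1240 / [13.6·1·(1/n_f² − 1/n_i²)].
Lines falling in [448, 700] nm: 4→2 (486.3 nm), 3→2 (656.5 nm).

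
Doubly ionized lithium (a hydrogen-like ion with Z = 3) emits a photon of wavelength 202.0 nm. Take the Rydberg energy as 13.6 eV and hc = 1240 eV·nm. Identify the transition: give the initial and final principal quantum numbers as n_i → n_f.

n_i = 9, n_f = 4

The photon energy is ΔE = hc/λ = 1240 / 202.0 = 6.139 eV.
With Z = 3, ΔE = 122.4 × (1/n_f² − 1/n_i²), so 1/n_f² − 1/n_i² = 0.05015.
Trying n_f = 4 gives 1/n_i² = 0.01235, i.e. n_i ≈ 9; this pair matches.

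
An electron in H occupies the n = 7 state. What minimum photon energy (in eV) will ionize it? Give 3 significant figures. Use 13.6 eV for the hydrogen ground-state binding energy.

0.278 eV

E_7 = −13.60/49 = −0.278 eV, so ionization (to E = 0) requires 0.278 eV.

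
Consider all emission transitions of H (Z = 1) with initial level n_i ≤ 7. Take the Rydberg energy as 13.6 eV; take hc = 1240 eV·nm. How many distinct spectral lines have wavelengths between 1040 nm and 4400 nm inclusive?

Enumerate all n_i → n_f pairs with 1 ≤ n_f < n_i ≤ 7 and compute λ = 1240 / [13.6·1·(1/n_f² − 1/n_i²)].
Lines falling in [1040, 4400] nm: 6→3 (1094 nm), 5→3 (1282 nm), 4→3 (1876 nm), 7→4 (2166 nm), 6→4 (2626 nm), 5→4 (4052 nm).

6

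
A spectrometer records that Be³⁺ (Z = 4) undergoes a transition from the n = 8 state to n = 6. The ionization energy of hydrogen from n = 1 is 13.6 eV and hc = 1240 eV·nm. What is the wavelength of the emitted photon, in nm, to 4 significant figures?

468.9 nm

For Z = 4 the level energies scale as Z², so the effective Rydberg energy is 13.6 × 16 = 217.6 eV.
ΔE = 217.6 × (1/6² − 1/8²) = 217.6 × 0.01215 = 2.644 eV.
λ = hc/ΔE = 1240 / 2.644 = 468.9 nm.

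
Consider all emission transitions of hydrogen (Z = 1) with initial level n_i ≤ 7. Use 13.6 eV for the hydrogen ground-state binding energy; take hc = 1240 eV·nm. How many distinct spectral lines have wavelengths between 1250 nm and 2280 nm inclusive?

3

Enumerate all n_i → n_f pairs with 1 ≤ n_f < n_i ≤ 7 and compute λ = 1240 / [13.6·1·(1/n_f² − 1/n_i²)].
Lines falling in [1250, 2280] nm: 5→3 (1282 nm), 4→3 (1876 nm), 7→4 (2166 nm).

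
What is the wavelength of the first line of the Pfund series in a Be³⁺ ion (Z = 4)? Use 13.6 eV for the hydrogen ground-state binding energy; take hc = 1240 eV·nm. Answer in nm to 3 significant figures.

466 nm

The Pfund series terminates on n_f = 5; the first line has n_i = 5+1 = 6.
ΔE = 217.6 × (1/5² − 1/6²) = 2.660 eV.
λ = 1240 / 2.660 = 466 nm.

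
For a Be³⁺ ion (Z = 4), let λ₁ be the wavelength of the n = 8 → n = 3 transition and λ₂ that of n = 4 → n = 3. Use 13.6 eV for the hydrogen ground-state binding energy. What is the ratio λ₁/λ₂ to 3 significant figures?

λ ∝ 1/ΔE ∝ 1/(1/n_f² − 1/n_i²), and the Z² and hc factors cancel in the ratio.
λ₁/λ₂ = (1/3² − 1/4²)/(1/3² − 1/8²) = 0.04861/0.09549 = 0.509.

0.509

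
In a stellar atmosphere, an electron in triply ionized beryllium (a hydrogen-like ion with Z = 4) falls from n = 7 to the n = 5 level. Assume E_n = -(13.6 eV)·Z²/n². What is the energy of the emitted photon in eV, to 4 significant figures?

The Bohr energies scale as Z², so for Z = 4: E_n = −217.6/n² eV.
E_7 = −217.6/49 = −4.441 eV and E_5 = −217.6/25 = −8.704 eV.
The photon energy is |E_7 − E_5| = 4.263 eV.

4.263 eV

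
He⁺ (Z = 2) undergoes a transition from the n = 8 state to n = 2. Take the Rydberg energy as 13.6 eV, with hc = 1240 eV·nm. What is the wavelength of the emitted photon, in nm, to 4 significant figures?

For Z = 2 the level energies scale as Z², so the effective Rydberg energy is 13.6 × 4 = 54.40 eV.
ΔE = 54.40 × (1/2² − 1/8²) = 54.40 × 0.2344 = 12.75 eV.
λ = hc/ΔE = 1240 / 12.75 = 97.25 nm.

97.25 nm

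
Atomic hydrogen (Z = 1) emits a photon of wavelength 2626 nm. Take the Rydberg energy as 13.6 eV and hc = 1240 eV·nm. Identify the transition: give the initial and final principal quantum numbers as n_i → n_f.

n_i = 6, n_f = 4

The photon energy is ΔE = hc/λ = 1240 / 2626 = 0.4722 eV.
With Z = 1, ΔE = 13.60 × (1/n_f² − 1/n_i²), so 1/n_f² − 1/n_i² = 0.03472.
Trying n_f = 4 gives 1/n_i² = 0.02778, i.e. n_i ≈ 6; this pair matches.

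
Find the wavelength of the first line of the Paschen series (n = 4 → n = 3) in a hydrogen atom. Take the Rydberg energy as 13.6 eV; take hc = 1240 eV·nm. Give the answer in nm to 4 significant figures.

The Paschen series terminates on n_f = 3; the first line has n_i = 3+1 = 4.
ΔE = 13.60 × (1/3² − 1/4²) = 0.6611 eV.
λ = 1240 / 0.6611 = 1876 nm.

1876 nm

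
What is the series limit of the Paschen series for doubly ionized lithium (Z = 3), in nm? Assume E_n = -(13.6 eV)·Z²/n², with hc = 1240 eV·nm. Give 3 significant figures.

91.2 nm

The Paschen series has lower level n_f = 3; the series limit corresponds to n_i → ∞.
ΔE_max = 13.6 × 9 / 3² = 13.60 eV.
λ_min = 1240 / 13.60 = 91.2 nm.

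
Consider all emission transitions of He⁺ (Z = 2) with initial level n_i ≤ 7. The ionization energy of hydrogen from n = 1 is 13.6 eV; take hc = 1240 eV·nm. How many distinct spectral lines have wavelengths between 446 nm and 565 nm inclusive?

Enumerate all n_i → n_f pairs with 1 ≤ n_f < n_i ≤ 7 and compute λ = 1240 / [13.6·4·(1/n_f² − 1/n_i²)].
Lines falling in [446, 565] nm: 4→3 (468.9 nm), 7→4 (541.5 nm).

2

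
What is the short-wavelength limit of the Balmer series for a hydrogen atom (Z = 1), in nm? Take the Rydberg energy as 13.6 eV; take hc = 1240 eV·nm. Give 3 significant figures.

The Balmer series has lower level n_f = 2; the series limit corresponds to n_i → ∞.
ΔE_max = 13.6 × 1 / 2² = 3.400 eV.
λ_min = 1240 / 3.400 = 365 nm.

365 nm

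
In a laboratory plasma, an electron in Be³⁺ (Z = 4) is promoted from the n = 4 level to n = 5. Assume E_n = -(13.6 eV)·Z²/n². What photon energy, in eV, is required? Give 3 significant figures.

4.90 eV

The Bohr energies scale as Z², so for Z = 4: E_n = −217.6/n² eV.
E_5 = −217.6/25 = −8.704 eV and E_4 = −217.6/16 = −13.60 eV.
The photon energy is |E_5 − E_4| = 4.90 eV.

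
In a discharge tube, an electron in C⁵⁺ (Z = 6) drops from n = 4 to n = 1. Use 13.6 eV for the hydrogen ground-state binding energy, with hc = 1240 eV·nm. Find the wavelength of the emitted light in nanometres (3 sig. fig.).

For Z = 6 the level energies scale as Z², so the effective Rydberg energy is 13.6 × 36 = 489.6 eV.
ΔE = 489.6 × (1/1² − 1/4²) = 489.6 × 0.9375 = 459.0 eV.
λ = hc/ΔE = 1240 / 459.0 = 2.70 nm.

2.70 nm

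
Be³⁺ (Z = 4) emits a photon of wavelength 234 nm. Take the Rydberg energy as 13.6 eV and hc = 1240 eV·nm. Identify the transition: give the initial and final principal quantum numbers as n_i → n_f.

n_i = 8, n_f = 5

The photon energy is ΔE = hc/λ = 1240 / 234 = 5.299 eV.
With Z = 4, ΔE = 217.6 × (1/n_f² − 1/n_i²), so 1/n_f² − 1/n_i² = 0.02435.
Trying n_f = 5 gives 1/n_i² = 0.01565, i.e. n_i ≈ 8; this pair matches.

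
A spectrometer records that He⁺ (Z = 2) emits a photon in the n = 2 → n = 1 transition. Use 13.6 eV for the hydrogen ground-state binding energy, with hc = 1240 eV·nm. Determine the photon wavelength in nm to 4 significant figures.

30.39 nm

For Z = 2 the level energies scale as Z², so the effective Rydberg energy is 13.6 × 4 = 54.40 eV.
ΔE = 54.40 × (1/1² − 1/2²) = 54.40 × 0.7500 = 40.80 eV.
λ = hc/ΔE = 1240 / 40.80 = 30.39 nm.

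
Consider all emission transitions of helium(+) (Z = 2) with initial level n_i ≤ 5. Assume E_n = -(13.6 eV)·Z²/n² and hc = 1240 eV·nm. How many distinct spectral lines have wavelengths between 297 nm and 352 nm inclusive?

1

Enumerate all n_i → n_f pairs with 1 ≤ n_f < n_i ≤ 5 and compute λ = 1240 / [13.6·4·(1/n_f² − 1/n_i²)].
Lines falling in [297, 352] nm: 5→3 (320.5 nm).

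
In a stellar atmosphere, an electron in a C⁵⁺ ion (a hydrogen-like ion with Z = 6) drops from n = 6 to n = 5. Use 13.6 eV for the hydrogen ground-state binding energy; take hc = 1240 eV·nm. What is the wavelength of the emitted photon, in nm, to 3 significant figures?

207 nm

For Z = 6 the level energies scale as Z², so the effective Rydberg energy is 13.6 × 36 = 489.6 eV.
ΔE = 489.6 × (1/5² − 1/6²) = 489.6 × 0.01222 = 5.984 eV.
λ = hc/ΔE = 1240 / 5.984 = 207 nm.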